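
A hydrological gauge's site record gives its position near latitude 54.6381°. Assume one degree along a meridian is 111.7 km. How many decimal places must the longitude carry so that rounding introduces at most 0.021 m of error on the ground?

At 54.6381° one degree of longitude covers 111700 × cos 54.6381° ≈ 111700 × 0.5787 ≈ 64645.1 m.
Rounding to N decimal places gives at most 0.5 × 10⁻ᴺ degrees of error, i.e. 0.5 × 10⁻ᴺ × 64645.1 m.
Need 0.5 × 64645.1 × 10⁻ᴺ ≤ 0.021 → 10⁻ᴺ ≤ 6.497e-07, so N ≥ 6.19.
At 6 places the error can reach 0.0323 m, but 7 places keeps it to 0.00323 m.

7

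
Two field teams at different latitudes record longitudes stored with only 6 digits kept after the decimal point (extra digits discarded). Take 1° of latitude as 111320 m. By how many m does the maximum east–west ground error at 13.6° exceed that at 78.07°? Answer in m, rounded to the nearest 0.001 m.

Truncating at 6 decimal places can drop up to a full unit in the last place, so the longitude may be off by as much as 1e-06°.
Error at 13.6° = 1e-06° × 111320 × cos 13.6° ≈ 0.11132 × 0.9720 = 0.1082 m.
Error at 78.07° = 1e-06° × 111320 × cos 78.07° ≈ 0.11132 × 0.2067 = 0.023012 m.
Difference: 0.1082 − 0.023012 = 0.085187 m.

0.085 m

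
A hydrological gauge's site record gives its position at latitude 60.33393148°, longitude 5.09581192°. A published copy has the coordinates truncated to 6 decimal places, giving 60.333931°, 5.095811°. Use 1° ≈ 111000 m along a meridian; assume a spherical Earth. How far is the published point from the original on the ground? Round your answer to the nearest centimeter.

7 centimeters

Δlat = 60.33393148 − 60.333931 = +0.00000048°; Δlon = 5.09581192 − 5.095811 = +0.00000092°.
North–south shift: 0.00000048 × 111000 = 0.05328 m.
E–W at 60.3339°: 0.00000092° × 111000 × cos 60.3339° = 0.00000092 × 111000 × 0.4949 ≈ 0.0505437 m.
Distance: √(0.05328² + 0.0505437²) ≈ 0.0734399 m.
That is 0.0734399 m = 7.344 cm.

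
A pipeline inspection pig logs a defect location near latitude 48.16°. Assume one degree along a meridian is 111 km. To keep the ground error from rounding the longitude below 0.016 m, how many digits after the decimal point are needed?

At 48.16° one degree of longitude covers 111000 × cos 48.16° ≈ 111000 × 0.6671 ≈ 74042.9 m.
N decimal places → at most half a unit in the last place, 0.5 × 10⁻ᴺ° = 74042.9/2 × 10⁻ᴺ m.
Need 0.5 × 74042.9 × 10⁻ᴺ ≤ 0.016 → 10⁻ᴺ ≤ 4.322e-07, so N ≥ 6.36.
So 7 decimal places suffice (0.0037 m); 6 would allow up to 0.037 m.

7 decimal places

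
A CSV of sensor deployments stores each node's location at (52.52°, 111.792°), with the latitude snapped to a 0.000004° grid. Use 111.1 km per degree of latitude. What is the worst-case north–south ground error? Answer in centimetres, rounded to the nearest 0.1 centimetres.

With a 0.000004° grid the true value lies within half a step, ±0.000004°/2 = ±2e-06°, of the stored one.
So the N–S error is at most 2e-06 × 111100 = 0.2222 m.
That is 0.2222 m = 22.22 cm.

22.2 centimetres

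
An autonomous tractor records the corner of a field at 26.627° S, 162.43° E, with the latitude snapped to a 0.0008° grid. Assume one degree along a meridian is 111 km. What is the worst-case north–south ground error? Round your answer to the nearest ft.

With a 0.0008° grid the true value lies within half a step, ±0.0008°/2 = ±0.0004°, of the stored one.
So the N–S error is at most 0.0004 × 111000 = 44.4 m.
In feet: 44.4 m ÷ 0.3048 ≈ 145.67 ft.

146 ft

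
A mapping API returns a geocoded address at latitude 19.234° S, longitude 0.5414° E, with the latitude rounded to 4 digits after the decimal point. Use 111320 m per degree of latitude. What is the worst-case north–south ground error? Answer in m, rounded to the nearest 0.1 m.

Rounding to 4 decimal places leaves the latitude within ±5e-05° of the true value.
So the N–S error is at most 5e-05 × 111320 = 5.566 m.

5.6 m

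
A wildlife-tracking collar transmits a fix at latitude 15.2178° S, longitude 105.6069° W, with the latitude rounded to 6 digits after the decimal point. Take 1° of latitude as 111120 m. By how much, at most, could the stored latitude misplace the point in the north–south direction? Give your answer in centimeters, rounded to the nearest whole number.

Rounding to 6 decimal places leaves the latitude within ±5e-07° of the true value.
So the N–S error is at most 5e-07 × 111120 = 0.05556 m.
That is 0.05556 m = 5.556 cm.

6 centimeters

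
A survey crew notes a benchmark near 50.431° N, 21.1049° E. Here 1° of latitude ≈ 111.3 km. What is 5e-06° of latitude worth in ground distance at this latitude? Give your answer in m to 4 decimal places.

0.5565 m

Along a meridian 5e-06° is 5e-06 × 111300 = 0.5565 m.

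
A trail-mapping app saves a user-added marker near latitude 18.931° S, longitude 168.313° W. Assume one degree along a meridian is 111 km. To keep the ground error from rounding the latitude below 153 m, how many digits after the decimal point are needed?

3

One degree of latitude covers 111000 m.
With N decimal places the half-ulp bound is 0.5·10⁻ᴺ°, or 0.5·10⁻ᴺ × 111000 m on the ground.
Need 0.5 × 111000 × 10⁻ᴺ ≤ 153 → 10⁻ᴺ ≤ 2.757e-03, so N ≥ 2.56.
At 2 places the error can reach 555 m, but 3 places keeps it to 55.5 m.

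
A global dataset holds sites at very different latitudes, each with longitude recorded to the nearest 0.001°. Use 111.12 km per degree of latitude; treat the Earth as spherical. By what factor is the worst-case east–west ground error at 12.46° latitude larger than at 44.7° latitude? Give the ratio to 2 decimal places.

Rounding to 3 decimal places leaves the longitude within ±0.0005° of the true value.
Error at 12.46° = 0.0005° × 111120 × cos 12.46° ≈ 55.56 × 0.9764 = 54.251 m.
Error at 44.7° = 0.0005° × 111120 × cos 44.7° ≈ 55.56 × 0.7108 = 39.492 m.
Ratio: 54.251 / 39.492 = cos 12.46° / cos 44.7° ≈ 1.3737.

1.37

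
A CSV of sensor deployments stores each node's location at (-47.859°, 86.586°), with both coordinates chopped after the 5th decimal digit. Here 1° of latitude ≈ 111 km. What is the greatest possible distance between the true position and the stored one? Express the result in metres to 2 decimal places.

Truncating at 5 decimal places can drop up to a full unit in the last place, so each coordinate may be off by as much as 1e-05°.
North–south component: 1e-05° × 111000 = 1.11 m.
East–west component at 47.859°: 1e-05° × 111000 × cos 47.859° ≈ 1e-05 × 74476.3 ≈ 0.744763 m.
Combining orthogonally: (1.11² + 0.744763²)^½ ≈ 1.3367 m.

1.34 metres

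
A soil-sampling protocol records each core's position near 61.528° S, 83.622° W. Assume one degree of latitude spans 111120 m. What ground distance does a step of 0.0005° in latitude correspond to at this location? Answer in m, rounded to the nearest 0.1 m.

55.6 m

Along a meridian 0.0005° is 0.0005 × 111120 = 55.56 m.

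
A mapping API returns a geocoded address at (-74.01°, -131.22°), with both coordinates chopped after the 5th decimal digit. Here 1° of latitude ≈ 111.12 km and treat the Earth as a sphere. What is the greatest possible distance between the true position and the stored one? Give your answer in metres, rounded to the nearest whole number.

1 metres

Truncating at 5 decimal places can drop up to a full unit in the last place, so each coordinate may be off by as much as 1e-05°.
Latitude error → 1e-05 × 111120 = 1.1112 m along the meridian.
East–west component at 74.01°: 1e-05° × 111120 × cos 74.01° ≈ 1e-05 × 30610.2 ≈ 0.306102 m.
Worst case both components are at the extreme and orthogonal: √(1.1112² + 0.306102²) ≈ 1.15259 m.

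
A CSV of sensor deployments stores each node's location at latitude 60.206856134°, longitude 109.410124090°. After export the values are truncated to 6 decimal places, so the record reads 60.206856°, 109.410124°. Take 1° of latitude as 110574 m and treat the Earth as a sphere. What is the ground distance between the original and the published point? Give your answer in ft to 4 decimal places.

0.0512 ft

Δlat = 60.206856134 − 60.206856 = +0.000000134°; Δlon = 109.410124090 − 109.410124 = +0.000000090°.
North–south shift: 0.000000134 × 110574 = 0.0148169 m.
E–W at 60.2069°: 0.000000090° × 110574 × cos 60.2069° = 0.000000090 × 110574 × 0.4969 ≈ 0.00494468 m.
Hypotenuse of the two orthogonal shifts: √(0.0148169² + 0.00494468²) = 0.0156202 m.
In feet: 0.0156202 m ÷ 0.3048 ≈ 0.051247 ft.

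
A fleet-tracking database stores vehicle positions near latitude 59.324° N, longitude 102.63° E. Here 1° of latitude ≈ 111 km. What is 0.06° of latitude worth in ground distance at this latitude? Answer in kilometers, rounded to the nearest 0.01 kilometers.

0.06° × 111000 m/° = 6660 m.
That is 6660 m = 6.66 km.

6.66 kilometers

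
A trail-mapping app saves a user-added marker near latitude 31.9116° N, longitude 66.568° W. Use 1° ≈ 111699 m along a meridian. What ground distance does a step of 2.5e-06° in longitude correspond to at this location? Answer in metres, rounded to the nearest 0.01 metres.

At 31.9116° a degree of longitude is 111699 × cos 31.9116° ≈ 94817.3 m, so 2.5e-06° corresponds to 0.237043 m.

0.24 metres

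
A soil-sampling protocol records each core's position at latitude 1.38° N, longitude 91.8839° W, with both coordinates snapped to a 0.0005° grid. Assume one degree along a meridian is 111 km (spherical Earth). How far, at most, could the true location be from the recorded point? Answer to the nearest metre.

With a 0.0005° grid the true value lies within half a step, ±0.0005°/2 = ±0.00025°, of the stored one.
North–south component: 0.00025° × 111000 = 27.75 m.
E–W at 1.38°: 0.00025° × 111000 × cos 1.38° = 0.00025 × 111000 × 0.9997 ≈ 27.742 m.
The two errors are perpendicular, so the maximum displacement is √(27.75² + 27.742²) ≈ 39.2387 m.

39 metres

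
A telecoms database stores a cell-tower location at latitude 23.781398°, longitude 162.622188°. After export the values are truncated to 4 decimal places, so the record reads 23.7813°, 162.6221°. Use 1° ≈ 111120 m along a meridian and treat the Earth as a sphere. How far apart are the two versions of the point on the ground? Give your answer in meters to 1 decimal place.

14.1 meters

The latitude changed by +0.000098° and the longitude by +0.000088°.
North–south shift: 0.000098 × 111120 = 10.8898 m.
East–west at this latitude: 0.000088° × 111120 × cos 23.7813° ≈ 0.000088 × 101685 = 8.94828 m.
Distance: √(10.8898² + 8.94828²) ≈ 14.0946 m.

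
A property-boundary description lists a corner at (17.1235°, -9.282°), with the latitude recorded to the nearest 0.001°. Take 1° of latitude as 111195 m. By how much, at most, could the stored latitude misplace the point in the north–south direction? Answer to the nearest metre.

56 metres

Rounding to 3 decimal places leaves the latitude within ±0.0005° of the true value.
So the N–S error is at most 0.0005 × 111195 = 55.5975 m.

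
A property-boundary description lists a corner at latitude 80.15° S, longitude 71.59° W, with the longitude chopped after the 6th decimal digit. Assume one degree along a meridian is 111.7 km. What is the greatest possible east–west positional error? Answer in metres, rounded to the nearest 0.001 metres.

Truncating at 6 decimal places can drop up to a full unit in the last place, so the longitude may be off by as much as 1e-06°.
One degree of longitude at 80.15° is 111700 × cos 80.15° ≈ 111700 × 0.1711 = 19108.4 m.
Maximum E–W displacement: 1e-06 × 19108.4 = 0.0191084 m.

0.019 metres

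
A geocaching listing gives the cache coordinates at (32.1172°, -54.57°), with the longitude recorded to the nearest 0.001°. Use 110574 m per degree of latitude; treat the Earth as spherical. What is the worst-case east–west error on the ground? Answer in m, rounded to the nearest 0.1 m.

Rounding to 3 decimal places leaves the longitude within ±0.0005° of the true value.
At latitude 32.1172° a degree of longitude spans 110574 m × cos 32.1172° = 110574 × 0.8470 ≈ 93652 m.
So at most 0.0005° × 93652 ≈ 46.826 m east–west.

46.8 m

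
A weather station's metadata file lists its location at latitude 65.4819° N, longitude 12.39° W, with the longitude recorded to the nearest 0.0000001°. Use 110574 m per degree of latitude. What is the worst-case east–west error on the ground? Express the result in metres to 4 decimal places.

0.0023 metres

Rounding to 7 decimal places leaves the longitude within ±5e-08° of the true value.
One degree of longitude at 65.4819° is 110574 × cos 65.4819° ≈ 110574 × 0.4150 = 45886.1 m.
East–west error: 5e-08° × 45886.1 m/° ≈ 0.0022943 m.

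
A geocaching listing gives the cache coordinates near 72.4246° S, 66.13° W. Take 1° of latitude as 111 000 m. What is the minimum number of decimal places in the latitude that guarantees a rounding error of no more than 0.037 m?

One degree of latitude covers 111000 m.
With N decimal places the half-ulp bound is 0.5·10⁻ᴺ°, or 0.5·10⁻ᴺ × 111000 m on the ground.
Need 0.5 × 111000 × 10⁻ᴺ ≤ 0.037 → 10⁻ᴺ ≤ 6.667e-07, so N ≥ 6.18.
So 7 decimal places suffice (0.00555 m); 6 would allow up to 0.0555 m.

7 decimal places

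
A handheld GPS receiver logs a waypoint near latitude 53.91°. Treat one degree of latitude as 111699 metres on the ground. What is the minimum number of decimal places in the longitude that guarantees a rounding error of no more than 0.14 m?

At 53.91° one degree of longitude covers 111699 × cos 53.91° ≈ 111699 × 0.5891 ≈ 65796.9 m.
Rounding to N decimal places gives at most 0.5 × 10⁻ᴺ degrees of error, i.e. 0.5 × 10⁻ᴺ × 65796.9 m.
Setting 32898.4 × 10⁻ᴺ ≤ 0.14 gives 10ᴺ ≥ 2.35e+05, i.e. N ≥ 5.37.
N = 5 would give 0.329 m (too coarse); N = 6 gives 0.0329 m ≤ 0.14 m.

6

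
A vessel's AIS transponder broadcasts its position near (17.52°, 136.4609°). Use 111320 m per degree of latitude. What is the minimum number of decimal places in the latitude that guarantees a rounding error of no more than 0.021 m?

7

One degree of latitude covers 111320 m.
N decimal places → at most half a unit in the last place, 0.5 × 10⁻ᴺ° = 111320/2 × 10⁻ᴺ m.
Need 0.5 × 111320 × 10⁻ᴺ ≤ 0.021 → 10⁻ᴺ ≤ 3.773e-07, so N ≥ 6.42.
At 6 places the error can reach 0.0557 m, but 7 places keeps it to 0.00557 m.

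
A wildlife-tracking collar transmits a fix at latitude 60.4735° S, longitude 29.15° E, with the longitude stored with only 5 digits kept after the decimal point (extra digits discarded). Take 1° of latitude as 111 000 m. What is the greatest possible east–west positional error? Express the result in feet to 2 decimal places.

Truncating at 5 decimal places can drop up to a full unit in the last place, so the longitude may be off by as much as 1e-05°.
At latitude 60.4735° a degree of longitude spans 111000 m × cos 60.4735° = 111000 × 0.4928 ≈ 54703.7 m.
Maximum E–W displacement: 1e-05 × 54703.7 = 0.547037 m.
Converting: 0.547037 m × 3.2808 ft/m ≈ 1.7947 ft.

1.79 feet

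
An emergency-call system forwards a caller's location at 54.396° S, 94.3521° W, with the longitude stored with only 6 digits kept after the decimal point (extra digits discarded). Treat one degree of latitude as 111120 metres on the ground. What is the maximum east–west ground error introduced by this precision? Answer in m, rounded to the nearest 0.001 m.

Truncating at 6 decimal places can drop up to a full unit in the last place, so the longitude may be off by as much as 1e-06°.
One degree of longitude at 54.396° is 111120 × cos 54.396° ≈ 111120 × 0.5822 = 64691.8 m.
So at most 1e-06° × 64691.8 ≈ 0.0646918 m east–west.

0.065 m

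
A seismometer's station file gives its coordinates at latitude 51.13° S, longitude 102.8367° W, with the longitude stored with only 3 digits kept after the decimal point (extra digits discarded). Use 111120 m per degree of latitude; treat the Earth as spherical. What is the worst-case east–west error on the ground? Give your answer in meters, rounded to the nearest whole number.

70 meters

Truncating at 3 decimal places can drop up to a full unit in the last place, so the longitude may be off by as much as 0.001°.
At latitude 51.13° a degree of longitude spans 111120 m × cos 51.13° = 111120 × 0.6276 ≈ 69734 m.
East–west error: 0.001° × 69734 m/° ≈ 69.734 m.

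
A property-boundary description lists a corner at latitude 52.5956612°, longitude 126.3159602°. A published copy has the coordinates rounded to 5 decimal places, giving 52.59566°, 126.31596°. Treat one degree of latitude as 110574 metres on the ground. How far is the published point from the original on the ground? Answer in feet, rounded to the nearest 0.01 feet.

0.44 feet

Δlat = 52.5956612 − 52.59566 = +0.0000012°; Δlon = 126.3159602 − 126.31596 = +0.0000002°.
N–S: 0.0000012° × 110574 m/° = 0.132689 m.
East–west at this latitude: 0.0000002° × 110574 × cos 52.5957° ≈ 0.0000002 × 67166.6 = 0.0134333 m.
Combined displacement = (0.132689² + 0.0134333²)^½ ≈ 0.133367 m.
Converting: 0.133367 m × 3.2808 ft/m ≈ 0.43756 ft.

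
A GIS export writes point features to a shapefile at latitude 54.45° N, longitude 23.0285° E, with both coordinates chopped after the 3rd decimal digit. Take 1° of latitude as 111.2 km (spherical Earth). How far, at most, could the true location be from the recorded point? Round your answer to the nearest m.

129 m

Truncating at 3 decimal places can drop up to a full unit in the last place, so each coordinate may be off by as much as 0.001°.
N–S: 0.001° × 111200 m/° = 111.2 m.
E–W at 54.45°: 0.001° × 111200 × cos 54.45° = 0.001 × 111200 × 0.5814 ≈ 64.6531 m.
Combining orthogonally: (111.2² + 64.6531²)^½ ≈ 128.629 m.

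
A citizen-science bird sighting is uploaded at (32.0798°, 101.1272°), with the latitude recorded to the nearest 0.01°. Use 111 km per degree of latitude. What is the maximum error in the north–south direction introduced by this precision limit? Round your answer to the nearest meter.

555 meters

Rounding to 2 decimal places leaves the latitude within ±0.005° of the true value.
So the N–S error is at most 0.005 × 111000 = 555 m.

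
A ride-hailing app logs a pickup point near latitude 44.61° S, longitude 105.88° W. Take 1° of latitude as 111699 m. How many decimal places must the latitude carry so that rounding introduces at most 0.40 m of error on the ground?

One degree of latitude covers 111699 m.
With N decimal places the half-ulp bound is 0.5·10⁻ᴺ°, or 0.5·10⁻ᴺ × 111699 m on the ground.
Need 0.5 × 111699 × 10⁻ᴺ ≤ 0.40 → 10⁻ᴺ ≤ 7.162e-06, so N ≥ 5.14.
N = 5 would give 0.558 m (too coarse); N = 6 gives 0.0558 m ≤ 0.40 m.

6 decimal places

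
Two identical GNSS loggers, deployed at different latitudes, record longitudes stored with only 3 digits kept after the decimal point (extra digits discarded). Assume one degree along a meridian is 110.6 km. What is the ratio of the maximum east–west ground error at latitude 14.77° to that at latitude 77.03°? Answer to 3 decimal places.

4.308

Truncating at 3 decimal places can drop up to a full unit in the last place, so the longitude may be off by as much as 0.001°.
At 14.77°: 0.001° × 110600 × cos 14.77° = 0.001 × 110600 × 0.9670 ≈ 106.95 m.
Error at 77.03° = 0.001° × 110600 × cos 77.03° ≈ 110.6 × 0.2244 = 24.823 m.
Ratio: 106.95 / 24.823 = cos 14.77° / cos 77.03° ≈ 4.3083.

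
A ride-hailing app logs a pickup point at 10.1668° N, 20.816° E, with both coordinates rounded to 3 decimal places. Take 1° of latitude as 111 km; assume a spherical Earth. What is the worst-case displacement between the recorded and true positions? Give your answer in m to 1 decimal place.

Rounding to 3 decimal places leaves each coordinate within ±0.0005° of the true value.
North–south component: 0.0005° × 111000 = 55.5 m.
East–west component at 10.1668°: 0.0005° × 111000 × cos 10.1668° ≈ 0.0005 × 109257 ≈ 54.6285 m.
The two errors are perpendicular, so the maximum displacement is √(55.5² + 54.6285²) ≈ 77.8751 m.

77.9 m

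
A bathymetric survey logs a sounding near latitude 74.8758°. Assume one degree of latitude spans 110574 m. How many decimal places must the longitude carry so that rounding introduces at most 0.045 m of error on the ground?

6 decimal places

At 74.8758° one degree of longitude covers 110574 × cos 74.8758° ≈ 110574 × 0.2609 ≈ 28850.1 m.
Rounding to N decimal places gives at most 0.5 × 10⁻ᴺ degrees of error, i.e. 0.5 × 10⁻ᴺ × 28850.1 m.
Setting 14425.1 × 10⁻ᴺ ≤ 0.045 gives 10ᴺ ≥ 3.206e+05, i.e. N ≥ 5.51.
N = 5 would give 0.144 m (too coarse); N = 6 gives 0.0144 m ≤ 0.045 m.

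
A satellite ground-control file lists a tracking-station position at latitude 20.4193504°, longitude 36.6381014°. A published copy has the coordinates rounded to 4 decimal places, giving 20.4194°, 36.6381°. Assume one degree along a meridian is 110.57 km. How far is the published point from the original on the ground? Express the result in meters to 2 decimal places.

The latitude changed by -0.0000496° and the longitude by +0.0000014°.
North–south shift: -0.0000496 × 110570 = -5.48427 m.
East–west at this latitude: 0.0000014° × 110570 × cos 20.4194° ≈ 0.0000014 × 103622 = 0.145071 m.
Distance: √(5.48427² + 0.145071²) ≈ 5.48619 m.

5.49 meters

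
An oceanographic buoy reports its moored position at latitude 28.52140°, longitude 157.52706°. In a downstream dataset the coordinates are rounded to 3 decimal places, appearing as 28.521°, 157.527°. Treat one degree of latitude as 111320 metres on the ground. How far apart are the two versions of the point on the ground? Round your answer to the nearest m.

45 m

Δlat = 28.52140 − 28.521 = +0.00040°; Δlon = 157.52706 − 157.527 = +0.00006°.
North–south shift: 0.00040 × 111320 = 44.528 m.
East–west at this latitude: 0.00006° × 111320 × cos 28.521° ≈ 0.00006 × 97810.4 = 5.86863 m.
Combined displacement = (44.528² + 5.86863²)^½ ≈ 44.9131 m.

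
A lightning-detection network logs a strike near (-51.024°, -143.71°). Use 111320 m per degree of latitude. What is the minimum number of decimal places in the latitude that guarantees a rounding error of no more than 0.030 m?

One degree of latitude covers 111320 m.
N decimal places → at most half a unit in the last place, 0.5 × 10⁻ᴺ° = 111320/2 × 10⁻ᴺ m.
Need 0.5 × 111320 × 10⁻ᴺ ≤ 0.030 → 10⁻ᴺ ≤ 5.390e-07, so N ≥ 6.27.
N = 6 would give 0.0557 m (too coarse); N = 7 gives 0.00557 m ≤ 0.030 m.

7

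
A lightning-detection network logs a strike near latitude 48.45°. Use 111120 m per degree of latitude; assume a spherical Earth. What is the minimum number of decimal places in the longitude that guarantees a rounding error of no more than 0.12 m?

6 decimal places

At 48.45° one degree of longitude covers 111120 × cos 48.45° ≈ 111120 × 0.6633 ≈ 73702.9 m.
Rounding to N decimal places gives at most 0.5 × 10⁻ᴺ degrees of error, i.e. 0.5 × 10⁻ᴺ × 73702.9 m.
Setting 36851.5 × 10⁻ᴺ ≤ 0.12 gives 10ᴺ ≥ 3.071e+05, i.e. N ≥ 5.49.
At 5 places the error can reach 0.369 m, but 6 places keeps it to 0.0369 m.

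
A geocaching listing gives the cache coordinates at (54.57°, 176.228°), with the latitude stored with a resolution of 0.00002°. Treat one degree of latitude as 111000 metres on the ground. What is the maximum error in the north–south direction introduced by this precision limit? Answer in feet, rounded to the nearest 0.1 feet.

With a 0.00002° grid the true value lies within half a step, ±0.00002°/2 = ±1e-05°, of the stored one.
North–south distance: 1e-05° × 111000 m/° = 1.11 m.
In feet: 1.11 m ÷ 0.3048 ≈ 3.6417 ft.

3.6 feet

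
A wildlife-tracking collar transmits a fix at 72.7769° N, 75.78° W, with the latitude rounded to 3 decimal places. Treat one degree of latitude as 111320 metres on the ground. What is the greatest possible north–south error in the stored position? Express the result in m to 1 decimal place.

Rounding to 3 decimal places leaves the latitude within ±0.0005° of the true value.
So the N–S error is at most 0.0005 × 111320 = 55.66 m.

55.7 m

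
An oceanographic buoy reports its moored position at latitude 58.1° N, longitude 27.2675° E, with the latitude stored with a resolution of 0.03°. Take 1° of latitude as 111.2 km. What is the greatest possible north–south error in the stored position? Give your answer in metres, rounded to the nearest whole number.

1668 metres

With a 0.03° grid the true value lies within half a step, ±0.03°/2 = ±0.015°, of the stored one.
North–south distance: 0.015° × 111200 m/° = 1668 m.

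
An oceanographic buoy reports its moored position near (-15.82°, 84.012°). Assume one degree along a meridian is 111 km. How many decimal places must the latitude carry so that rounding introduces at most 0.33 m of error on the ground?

One degree of latitude covers 111000 m.
With N decimal places the half-ulp bound is 0.5·10⁻ᴺ°, or 0.5·10⁻ᴺ × 111000 m on the ground.
Setting 55500 × 10⁻ᴺ ≤ 0.33 gives 10ᴺ ≥ 1.682e+05, i.e. N ≥ 5.23.
At 5 places the error can reach 0.555 m, but 6 places keeps it to 0.0555 m.

6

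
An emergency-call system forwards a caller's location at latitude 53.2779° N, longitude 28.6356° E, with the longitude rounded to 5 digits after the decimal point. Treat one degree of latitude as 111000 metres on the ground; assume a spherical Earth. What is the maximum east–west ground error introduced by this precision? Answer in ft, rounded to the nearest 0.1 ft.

1.1 ft

Rounding to 5 decimal places leaves the longitude within ±5e-06° of the true value.
One degree of longitude at 53.2779° is 111000 × cos 53.2779° ≈ 111000 × 0.5979 = 66370.7 m.
Maximum E–W displacement: 5e-06 × 66370.7 = 0.331854 m.
In feet: 0.331854 m ÷ 0.3048 ≈ 1.0888 ft.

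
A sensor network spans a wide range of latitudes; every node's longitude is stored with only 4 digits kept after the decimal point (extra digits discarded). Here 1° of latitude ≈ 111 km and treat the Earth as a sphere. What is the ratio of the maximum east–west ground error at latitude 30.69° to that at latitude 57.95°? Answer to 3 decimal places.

1.621

Truncating at 4 decimal places can drop up to a full unit in the last place, so the longitude may be off by as much as 0.0001°.
Error at 30.69° = 0.0001° × 111000 × cos 30.69° ≈ 11.1 × 0.8599 = 9.5453 m.
Error at 57.95° = 0.0001° × 111000 × cos 57.95° ≈ 11.1 × 0.5307 = 5.8903 m.
The ratio reduces to cos 30.69° / cos 57.95° = 0.8599/0.5307 ≈ 1.6205.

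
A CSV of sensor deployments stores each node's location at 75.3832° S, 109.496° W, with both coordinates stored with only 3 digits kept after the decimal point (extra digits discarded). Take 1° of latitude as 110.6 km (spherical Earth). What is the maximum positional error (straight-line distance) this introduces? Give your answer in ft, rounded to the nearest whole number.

Truncating at 3 decimal places can drop up to a full unit in the last place, so each coordinate may be off by as much as 0.001°.
North–south component: 0.001° × 110600 = 110.6 m.
East–west component at 75.3832°: 0.001° × 110600 × cos 75.3832° ≈ 0.001 × 27910.3 ≈ 27.9103 m.
Worst case both components are at the extreme and orthogonal: √(110.6² + 27.9103²) ≈ 114.067 m.
Converting: 114.067 m × 3.2808 ft/m ≈ 374.24 ft.

374 ft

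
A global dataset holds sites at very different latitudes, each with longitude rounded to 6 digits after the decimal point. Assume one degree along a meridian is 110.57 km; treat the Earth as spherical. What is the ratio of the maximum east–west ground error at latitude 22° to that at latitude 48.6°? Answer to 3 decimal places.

1.402

Rounding to 6 decimal places leaves the longitude within ±5e-07° of the true value.
At 22°: 5e-07° × 110570 × cos 22° = 5e-07 × 110570 × 0.9272 ≈ 0.051259 m.
At 48.6°: 5e-07° × 110570 × cos 48.6° = 5e-07 × 110570 × 0.6613 ≈ 0.036561 m.
The ratio reduces to cos 22° / cos 48.6° = 0.9272/0.6613 ≈ 1.4020.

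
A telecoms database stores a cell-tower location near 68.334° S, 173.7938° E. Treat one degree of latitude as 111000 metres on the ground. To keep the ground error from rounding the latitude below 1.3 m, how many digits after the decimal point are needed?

5

One degree of latitude covers 111000 m.
Rounding to N decimal places gives at most 0.5 × 10⁻ᴺ degrees of error, i.e. 0.5 × 10⁻ᴺ × 111000 m.
Need 0.5 × 111000 × 10⁻ᴺ ≤ 1.3 → 10⁻ᴺ ≤ 2.342e-05, so N ≥ 4.63.
N = 4 would give 5.55 m (too coarse); N = 5 gives 0.555 m ≤ 1.3 m.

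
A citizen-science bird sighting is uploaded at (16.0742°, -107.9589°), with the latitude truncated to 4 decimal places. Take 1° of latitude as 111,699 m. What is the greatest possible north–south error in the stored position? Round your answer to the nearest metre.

Truncating at 4 decimal places can drop up to a full unit in the last place, so the latitude may be off by as much as 0.0001°.
Along the meridian that is 0.0001° × 111699 m/° = 11.1699 m.

11 metres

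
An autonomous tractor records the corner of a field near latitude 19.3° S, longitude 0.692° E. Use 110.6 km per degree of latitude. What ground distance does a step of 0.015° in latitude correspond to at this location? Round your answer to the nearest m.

1659 m

Along a meridian 0.015° is 0.015 × 110600 = 1659 m.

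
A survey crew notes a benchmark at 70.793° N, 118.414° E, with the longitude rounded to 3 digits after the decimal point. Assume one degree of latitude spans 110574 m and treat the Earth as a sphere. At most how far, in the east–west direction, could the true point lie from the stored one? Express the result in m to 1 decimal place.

18.2 m

Rounding to 3 decimal places leaves the longitude within ±0.0005° of the true value.
Parallels shrink by cos φ, so at 70.793° a degree of longitude is 110574 × 0.3290 ≈ 36376.9 m.
East–west error: 0.0005° × 36376.9 m/° ≈ 18.1884 m.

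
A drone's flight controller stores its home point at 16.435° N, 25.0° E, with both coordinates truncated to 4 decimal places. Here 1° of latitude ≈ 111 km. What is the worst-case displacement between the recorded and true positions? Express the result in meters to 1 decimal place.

Truncating at 4 decimal places can drop up to a full unit in the last place, so each coordinate may be off by as much as 0.0001°.
Latitude error → 0.0001 × 111000 = 11.1 m along the meridian.
East–west component at 16.435°: 0.0001° × 111000 × cos 16.435° ≈ 0.0001 × 106465 ≈ 10.6465 m.
The two errors are perpendicular, so the maximum displacement is √(11.1² + 10.6465²) ≈ 15.3804 m.

15.4 meters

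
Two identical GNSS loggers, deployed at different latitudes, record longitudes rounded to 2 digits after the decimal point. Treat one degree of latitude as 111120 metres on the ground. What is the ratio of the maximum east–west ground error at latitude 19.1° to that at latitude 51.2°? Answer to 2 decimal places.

1.51

Rounding to 2 decimal places leaves the longitude within ±0.005° of the true value.
Error at 19.1° = 0.005° × 111120 × cos 19.1° ≈ 555.6 × 0.9449 = 525.01 m.
At 51.2°: 0.005° × 111120 × cos 51.2° = 0.005 × 111120 × 0.6266 ≈ 348.14 m.
Ratio: 525.01 / 348.14 = cos 19.1° / cos 51.2° ≈ 1.5080.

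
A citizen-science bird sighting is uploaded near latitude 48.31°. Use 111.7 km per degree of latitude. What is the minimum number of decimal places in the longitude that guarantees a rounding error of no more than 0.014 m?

7 decimal places

At 48.31° one degree of longitude covers 111700 × cos 48.31° ≈ 111700 × 0.6651 ≈ 74291.7 m.
Rounding to N decimal places gives at most 0.5 × 10⁻ᴺ degrees of error, i.e. 0.5 × 10⁻ᴺ × 74291.7 m.
Need 0.5 × 74291.7 × 10⁻ᴺ ≤ 0.014 → 10⁻ᴺ ≤ 3.769e-07, so N ≥ 6.42.
So 7 decimal places suffice (0.00371 m); 6 would allow up to 0.0371 m.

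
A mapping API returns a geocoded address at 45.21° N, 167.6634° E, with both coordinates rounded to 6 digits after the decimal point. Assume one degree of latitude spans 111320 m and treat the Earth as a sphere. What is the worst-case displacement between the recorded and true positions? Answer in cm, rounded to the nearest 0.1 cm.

6.8 cm

Rounding to 6 decimal places leaves each coordinate within ±5e-07° of the true value.
N–S: 5e-07° × 111320 m/° = 0.05566 m.
Longitude error → 5e-07 × 111320 × cos 45.21° = 5e-07 × 111320 × 0.7045 ≈ 0.039213 m.
Worst case both components are at the extreme and orthogonal: √(0.05566² + 0.039213²) ≈ 0.068086 m.
That is 0.068086 m = 6.8086 cm.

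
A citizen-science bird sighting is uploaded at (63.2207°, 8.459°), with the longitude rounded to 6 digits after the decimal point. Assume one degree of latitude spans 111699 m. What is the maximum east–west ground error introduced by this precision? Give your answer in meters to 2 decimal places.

0.03 meters

Rounding to 6 decimal places leaves the longitude within ±5e-07° of the true value.
One degree of longitude at 63.2207° is 111699 × cos 63.2207° ≈ 111699 × 0.4506 = 50326.5 m.
East–west error: 5e-07° × 50326.5 m/° ≈ 0.0251633 m.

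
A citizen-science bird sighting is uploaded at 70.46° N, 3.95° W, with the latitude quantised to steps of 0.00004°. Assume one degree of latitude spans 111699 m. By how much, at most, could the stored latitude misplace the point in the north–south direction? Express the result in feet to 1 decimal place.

With a 0.00004° grid the true value lies within half a step, ±0.00004°/2 = ±2e-05°, of the stored one.
North–south distance: 2e-05° × 111699 m/° = 2.23398 m.
Converting: 2.23398 m × 3.2808 ft/m ≈ 7.3293 ft.

7.3 feet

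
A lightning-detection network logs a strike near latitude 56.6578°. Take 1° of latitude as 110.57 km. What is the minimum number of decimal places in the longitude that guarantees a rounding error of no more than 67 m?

3

At 56.6578° one degree of longitude covers 110570 × cos 56.6578° ≈ 110570 × 0.5496 ≈ 60773.5 m.
With N decimal places the half-ulp bound is 0.5·10⁻ᴺ°, or 0.5·10⁻ᴺ × 60773.5 m on the ground.
Setting 30386.8 × 10⁻ᴺ ≤ 67 gives 10ᴺ ≥ 453.5, i.e. N ≥ 2.66.
So 3 decimal places suffice (30.4 m); 2 would allow up to 304 m.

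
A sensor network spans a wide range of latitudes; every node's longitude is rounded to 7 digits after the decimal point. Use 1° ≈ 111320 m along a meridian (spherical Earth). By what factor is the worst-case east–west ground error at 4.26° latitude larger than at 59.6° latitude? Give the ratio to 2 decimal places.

Rounding to 7 decimal places leaves the longitude within ±5e-08° of the true value.
At 4.26°: 5e-08° × 111320 × cos 4.26° = 5e-08 × 111320 × 0.9972 ≈ 0.0055506 m.
Error at 59.6° = 5e-08° × 111320 × cos 59.6° ≈ 0.005566 × 0.5060 = 0.0028166 m.
Ratio: 0.0055506 / 0.0028166 = cos 4.26° / cos 59.6° ≈ 1.9707.

1.97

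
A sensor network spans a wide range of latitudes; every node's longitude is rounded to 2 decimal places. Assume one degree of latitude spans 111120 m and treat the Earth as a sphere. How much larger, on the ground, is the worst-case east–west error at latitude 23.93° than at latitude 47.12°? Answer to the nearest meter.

130 meters

Rounding to 2 decimal places leaves the longitude within ±0.005° of the true value.
At 23.93°: 0.005° × 111120 × cos 23.93° = 0.005 × 111120 × 0.9140 ≈ 507.84 m.
Error at 47.12° = 0.005° × 111120 × cos 47.12° ≈ 555.6 × 0.6805 = 378.07 m.
So the lower-latitude error exceeds the higher by 507.84 − 378.07 = 129.78 m.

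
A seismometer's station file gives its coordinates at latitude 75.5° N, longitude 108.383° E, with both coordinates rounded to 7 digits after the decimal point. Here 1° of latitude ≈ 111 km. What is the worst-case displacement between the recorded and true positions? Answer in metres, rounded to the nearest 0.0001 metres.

0.0057 metres

Rounding to 7 decimal places leaves each coordinate within ±5e-08° of the true value.
Latitude error → 5e-08 × 111000 = 0.00555 m along the meridian.
Longitude error → 5e-08 × 111000 × cos 75.5° = 5e-08 × 111000 × 0.2504 ≈ 0.00138961 m.
Worst case both components are at the extreme and orthogonal: √(0.00555² + 0.00138961²) ≈ 0.00572132 m.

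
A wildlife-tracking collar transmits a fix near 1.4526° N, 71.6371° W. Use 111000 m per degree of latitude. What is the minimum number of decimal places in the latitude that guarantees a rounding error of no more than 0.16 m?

6 decimal places

One degree of latitude covers 111000 m.
N decimal places → at most half a unit in the last place, 0.5 × 10⁻ᴺ° = 111000/2 × 10⁻ᴺ m.
Need 0.5 × 111000 × 10⁻ᴺ ≤ 0.16 → 10⁻ᴺ ≤ 2.883e-06, so N ≥ 5.54.
N = 5 would give 0.555 m (too coarse); N = 6 gives 0.0555 m ≤ 0.16 m.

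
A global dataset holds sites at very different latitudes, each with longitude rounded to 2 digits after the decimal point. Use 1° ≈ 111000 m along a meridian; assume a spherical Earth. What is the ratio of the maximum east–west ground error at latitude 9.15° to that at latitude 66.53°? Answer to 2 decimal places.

2.48

Rounding to 2 decimal places leaves the longitude within ±0.005° of the true value.
At 9.15°: 0.005° × 111000 × cos 9.15° = 0.005 × 111000 × 0.9873 ≈ 547.94 m.
Error at 66.53° = 0.005° × 111000 × cos 66.53° ≈ 555 × 0.3983 = 221.04 m.
The ratio reduces to cos 9.15° / cos 66.53° = 0.9873/0.3983 ≈ 2.4789.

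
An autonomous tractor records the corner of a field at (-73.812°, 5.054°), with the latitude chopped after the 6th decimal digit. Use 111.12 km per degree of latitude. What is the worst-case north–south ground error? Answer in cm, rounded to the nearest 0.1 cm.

11.1 cm

Truncating at 6 decimal places can drop up to a full unit in the last place, so the latitude may be off by as much as 1e-06°.
North–south distance: 1e-06° × 111120 m/° = 0.11112 m.
That is 0.11112 m = 11.112 cm.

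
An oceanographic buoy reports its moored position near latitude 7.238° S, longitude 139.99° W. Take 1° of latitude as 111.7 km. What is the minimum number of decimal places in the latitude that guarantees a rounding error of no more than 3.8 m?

5 decimal places

One degree of latitude covers 111700 m.
Rounding to N decimal places gives at most 0.5 × 10⁻ᴺ degrees of error, i.e. 0.5 × 10⁻ᴺ × 111700 m.
Need 0.5 × 111700 × 10⁻ᴺ ≤ 3.8 → 10⁻ᴺ ≤ 6.804e-05, so N ≥ 4.17.
At 4 places the error can reach 5.58 m, but 5 places keeps it to 0.558 m.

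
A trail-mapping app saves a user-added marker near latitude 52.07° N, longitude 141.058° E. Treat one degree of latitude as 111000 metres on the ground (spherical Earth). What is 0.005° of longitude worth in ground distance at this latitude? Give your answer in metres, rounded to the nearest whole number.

341 metres

0.005° of longitude at 52.07° is 0.005 × 111000 × cos 52.07° ≈ 0.005 × 68231.5 = 341.158 m.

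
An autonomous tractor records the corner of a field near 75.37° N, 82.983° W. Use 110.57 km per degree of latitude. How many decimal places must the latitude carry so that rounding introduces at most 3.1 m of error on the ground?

One degree of latitude covers 110570 m.
With N decimal places the half-ulp bound is 0.5·10⁻ᴺ°, or 0.5·10⁻ᴺ × 110570 m on the ground.
Setting 55285 × 10⁻ᴺ ≤ 3.1 gives 10ᴺ ≥ 1.783e+04, i.e. N ≥ 4.25.
N = 4 would give 5.53 m (too coarse); N = 5 gives 0.553 m ≤ 3.1 m.

5 decimal places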